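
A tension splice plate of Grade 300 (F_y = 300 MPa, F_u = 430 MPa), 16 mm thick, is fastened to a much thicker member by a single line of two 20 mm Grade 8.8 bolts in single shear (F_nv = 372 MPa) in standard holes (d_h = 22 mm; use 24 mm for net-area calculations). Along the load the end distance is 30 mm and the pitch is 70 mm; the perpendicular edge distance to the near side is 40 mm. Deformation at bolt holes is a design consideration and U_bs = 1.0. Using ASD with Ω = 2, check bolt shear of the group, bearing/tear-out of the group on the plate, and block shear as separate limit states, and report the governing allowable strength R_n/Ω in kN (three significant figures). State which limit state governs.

Bolt shear: A_b = π·20²/4 = 314.2 mm²; R_n = 372 × 314.2 × 2 × 1 / 1000 = 233.7 kN → 233.7 / 2 = 117 kN.
Bearing: edge l_c = 19, r_n = 156.9 kN; interior l_c = 48, r_n = 330.2 kN; R_n = 156.9 + 1·330.2 = 487.1 kN → 244 kN.
Block shear: A_gv = 1600, A_nv = 1024, A_nt = 448 mm²; R_n = min(0.6F_uA_nv, 0.6F_yA_gv) + U_bs·F_u·A_nt = 456.8 kN → 228 kN.
Bolt shear governs: 117 kN.

117 kN (bolt shear governs)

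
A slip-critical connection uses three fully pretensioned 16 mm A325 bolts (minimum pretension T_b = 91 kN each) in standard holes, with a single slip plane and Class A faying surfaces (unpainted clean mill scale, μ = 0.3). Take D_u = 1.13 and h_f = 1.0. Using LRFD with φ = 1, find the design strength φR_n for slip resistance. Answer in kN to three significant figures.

R_n = μ · D_u · h_f · T_b · n_s · n_b = 0.3 × 1.13 × 1.0 × 91 × 1 × 3 = 92.55 kN.
Design strength φR_n = 1 × 92.55 = 92.5 kN.

92.5 kN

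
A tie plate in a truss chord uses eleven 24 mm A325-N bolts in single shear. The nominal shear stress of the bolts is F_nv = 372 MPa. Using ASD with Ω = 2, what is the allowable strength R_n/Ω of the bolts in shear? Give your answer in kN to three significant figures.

A_b = π × 24² / 4 = 452.4 mm².
R_n = F_nv · A_b · n · n_s = 372 × 452.4 × 11 × 1 / 1000 = 1851 kN.
Allowable strength R_n/Ω = 1851 / 2 = 926 kN.

926 kN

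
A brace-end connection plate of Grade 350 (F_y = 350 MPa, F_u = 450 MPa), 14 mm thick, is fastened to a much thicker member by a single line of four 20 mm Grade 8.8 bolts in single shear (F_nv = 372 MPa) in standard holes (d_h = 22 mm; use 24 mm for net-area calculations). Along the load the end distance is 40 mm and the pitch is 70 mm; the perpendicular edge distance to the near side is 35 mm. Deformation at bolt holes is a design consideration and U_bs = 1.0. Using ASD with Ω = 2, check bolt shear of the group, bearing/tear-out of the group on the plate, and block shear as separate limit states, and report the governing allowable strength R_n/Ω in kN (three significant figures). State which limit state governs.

234 kN (bolt shear governs)

Bolt shear: A_b = π·20²/4 = 314.2 mm²; R_n = 372 × 314.2 × 4 × 1 / 1000 = 467.5 kN → 467.5 / 2 = 234 kN.
Bearing: edge l_c = 29, r_n = 219.2 kN; interior l_c = 48, r_n = 302.4 kN; R_n = 219.2 + 3·302.4 = 1126 kN → 563 kN.
Block shear: A_gv = 3500, A_nv = 2324, A_nt = 322 mm²; R_n = min(0.6F_uA_nv, 0.6F_yA_gv) + U_bs·F_u·A_nt = 772.4 kN → 386 kN.
Bolt shear governs: 234 kN.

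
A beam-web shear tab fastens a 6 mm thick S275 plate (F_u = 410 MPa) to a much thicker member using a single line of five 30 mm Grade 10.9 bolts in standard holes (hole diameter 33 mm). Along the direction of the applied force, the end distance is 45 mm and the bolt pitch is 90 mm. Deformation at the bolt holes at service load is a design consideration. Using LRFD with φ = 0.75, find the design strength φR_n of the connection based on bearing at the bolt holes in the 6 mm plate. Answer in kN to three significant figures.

568 kN

Per bolt r_n = 1.2 l_c t F_u ≤ 2.4 d t F_u; upper limit = 2.4 × 30 × 6 × 410 / 1000 = 177.1 kN.
Edge bolt: l_c = 45 − 33/2 = 28.5 mm → 1.2 × 28.5 × 6 × 410 / 1000 = 84.13 → r_n = 84.13 kN.
Interior bolts: l_c = 90 − 33 = 57 mm → 1.2 × 57 × 6 × 410 / 1000 = 168.3 → r_n = 168.3 kN.
R_n = 1 × 84.13 + 4 × 168.3 = 757.2 kN.
Design strength φR_n = 0.75 × 757.2 = 568 kN.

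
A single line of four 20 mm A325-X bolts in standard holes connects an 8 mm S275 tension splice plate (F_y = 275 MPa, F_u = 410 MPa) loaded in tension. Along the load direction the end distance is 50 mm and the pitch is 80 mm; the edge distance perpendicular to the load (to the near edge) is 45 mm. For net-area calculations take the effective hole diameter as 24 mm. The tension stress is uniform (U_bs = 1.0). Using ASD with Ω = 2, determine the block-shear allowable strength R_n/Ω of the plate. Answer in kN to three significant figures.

246 kN

Shear plane L_v = 50 + 3·80 = 290 mm; A_gv = 290 × 8 = 2320 mm².
A_nv = (290 − 3.5·24) × 8 = 1648 mm².
A_nt = (45 − 0.5·24) × 8 = 264 mm².
0.6 F_u A_nv = 405.4 kN; 0.6 F_y A_gv = 382.8 kN → shear yielding governs the shear term.
R_n = 382.8 + 1.0 × 410 × 264 / 1000 = 491 kN.
Allowable strength R_n/Ω = 491 / 2 = 246 kN.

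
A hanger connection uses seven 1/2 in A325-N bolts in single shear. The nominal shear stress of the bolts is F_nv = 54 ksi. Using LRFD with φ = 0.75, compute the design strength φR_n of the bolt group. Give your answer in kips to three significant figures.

55.7 kips

A_b = π × 0.5² / 4 = 0.1963 in².
R_n = F_nv · A_b · n · n_s = 54 × 0.1963 × 7 × 1 = 74.22 kips.
Design strength φR_n = 0.75 × 74.22 = 55.7 kips.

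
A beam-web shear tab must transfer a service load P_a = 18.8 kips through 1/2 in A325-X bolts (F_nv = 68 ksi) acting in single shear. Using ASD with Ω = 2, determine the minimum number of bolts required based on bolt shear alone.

3 bolts

A_b = π·0.5²/4 = 0.1963 in².
Per-bolt allowable strength R_n/Ω = 68 × 0.1963 × 1 / 2 = 6.676 kips.
n ≥ 18.8 / 6.676 = 2.816 → use 3 bolts.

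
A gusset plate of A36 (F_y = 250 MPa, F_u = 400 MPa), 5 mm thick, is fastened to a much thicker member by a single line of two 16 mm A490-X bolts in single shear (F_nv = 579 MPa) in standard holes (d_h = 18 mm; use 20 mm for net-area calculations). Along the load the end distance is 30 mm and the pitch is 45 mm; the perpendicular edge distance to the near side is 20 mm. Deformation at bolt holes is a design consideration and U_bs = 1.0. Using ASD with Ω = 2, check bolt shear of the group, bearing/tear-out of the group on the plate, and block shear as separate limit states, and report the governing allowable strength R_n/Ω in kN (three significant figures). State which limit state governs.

Bolt shear: A_b = π·16²/4 = 201.1 mm²; R_n = 579 × 201.1 × 2 × 1 / 1000 = 232.8 kN → 232.8 / 2 = 116 kN.
Bearing: edge l_c = 21, r_n = 50.4 kN; interior l_c = 27, r_n = 64.8 kN; R_n = 50.4 + 1·64.8 = 115.2 kN → 57.6 kN.
Block shear: A_gv = 375, A_nv = 225, A_nt = 50 mm²; R_n = min(0.6F_uA_nv, 0.6F_yA_gv) + U_bs·F_u·A_nt = 74 kN → 37 kN.
Block shear governs: 37 kN.

37 kN (block shear governs)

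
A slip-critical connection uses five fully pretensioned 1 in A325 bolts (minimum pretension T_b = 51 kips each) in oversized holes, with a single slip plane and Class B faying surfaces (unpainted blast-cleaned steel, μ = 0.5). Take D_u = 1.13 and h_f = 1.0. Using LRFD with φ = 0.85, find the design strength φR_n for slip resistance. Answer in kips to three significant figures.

R_n = μ · D_u · h_f · T_b · n_s · n_b = 0.5 × 1.13 × 1.0 × 51 × 1 × 5 = 144.1 kips.
Design strength φR_n = 0.85 × 144.1 = 122 kips.

122 kips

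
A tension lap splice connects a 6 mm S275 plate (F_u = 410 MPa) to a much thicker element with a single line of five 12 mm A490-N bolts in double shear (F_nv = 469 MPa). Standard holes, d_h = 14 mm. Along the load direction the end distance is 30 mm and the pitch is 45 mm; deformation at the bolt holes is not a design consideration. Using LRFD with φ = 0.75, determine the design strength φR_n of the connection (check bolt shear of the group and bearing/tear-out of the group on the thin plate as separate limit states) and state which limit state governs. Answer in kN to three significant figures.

329 kN (bearing governs)

Bolt shear: A_b = π·12²/4 = 113.1 mm²; R_n = 469 × 113.1 × 5 × 2 / 1000 = 530.4 kN → 0.75 × 530.4 = 398 kN.
Bearing (1.5 l_c t F_u ≤ 3.0 d t F_u): upper limit = 3.0·12·6·410 / 1000 = 88.56 kN.
  Edge l_c = 30 − 14/2 = 23 → r_n = 84.87 kN; interior l_c = 45 − 14 = 31 → r_n = 88.56 kN.
  R_n,bearing = 1·84.87 + 4·88.56 = 439.1 kN → 0.75 × 439.1 = 329 kN.
Bearing governs: 329 kN.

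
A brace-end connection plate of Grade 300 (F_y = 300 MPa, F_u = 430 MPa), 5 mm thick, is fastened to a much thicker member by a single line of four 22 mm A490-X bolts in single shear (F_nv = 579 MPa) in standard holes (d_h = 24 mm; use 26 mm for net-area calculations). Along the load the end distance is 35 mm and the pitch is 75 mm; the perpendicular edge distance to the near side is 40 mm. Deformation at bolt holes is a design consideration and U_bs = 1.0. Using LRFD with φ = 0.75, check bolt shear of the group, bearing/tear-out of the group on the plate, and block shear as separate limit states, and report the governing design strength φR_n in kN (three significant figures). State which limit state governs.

207 kN (block shear governs)

Bolt shear: A_b = π·22²/4 = 380.1 mm²; R_n = 579 × 380.1 × 4 × 1 / 1000 = 880.4 kN → 0.75 × 880.4 = 660 kN.
Bearing: edge l_c = 23, r_n = 59.34 kN; interior l_c = 51, r_n = 113.5 kN; R_n = 59.34 + 3·113.5 = 399.9 kN → 300 kN.
Block shear: A_gv = 1300, A_nv = 845, A_nt = 135 mm²; R_n = min(0.6F_uA_nv, 0.6F_yA_gv) + U_bs·F_u·A_nt = 276.1 kN → 207 kN.
Block shear governs: 207 kN.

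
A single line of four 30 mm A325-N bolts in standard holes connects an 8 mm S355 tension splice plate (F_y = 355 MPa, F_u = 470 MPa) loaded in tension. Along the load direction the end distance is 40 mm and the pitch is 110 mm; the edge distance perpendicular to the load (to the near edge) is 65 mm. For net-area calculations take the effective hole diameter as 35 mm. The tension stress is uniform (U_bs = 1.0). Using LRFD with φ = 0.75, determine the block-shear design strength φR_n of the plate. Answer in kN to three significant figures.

553 kN

Shear plane L_v = 40 + 3·110 = 370 mm; A_gv = 370 × 8 = 2960 mm².
A_nv = (370 − 3.5·35) × 8 = 1980 mm².
A_nt = (65 − 0.5·35) × 8 = 380 mm².
0.6 F_u A_nv = 558.4 kN; 0.6 F_y A_gv = 630.5 kN → shear rupture governs the shear term.
R_n = 558.4 + 1.0 × 470 × 380 / 1000 = 737 kN.
Design strength φR_n = 0.75 × 737 = 553 kN.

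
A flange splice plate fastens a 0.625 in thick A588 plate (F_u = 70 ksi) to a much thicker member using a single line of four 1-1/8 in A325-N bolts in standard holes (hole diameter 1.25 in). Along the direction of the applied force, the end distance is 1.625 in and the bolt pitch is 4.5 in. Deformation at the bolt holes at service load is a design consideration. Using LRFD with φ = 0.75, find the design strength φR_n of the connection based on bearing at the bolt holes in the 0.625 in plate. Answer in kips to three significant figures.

Per bolt r_n = 1.2 l_c t F_u ≤ 2.4 d t F_u; upper limit = 2.4 × 1.125 × 0.625 × 70 = 118.1 kips.
Edge bolt: l_c = 1.625 − 1.25/2 = 1 in → 1.2 × 1 × 0.625 × 70 = 52.5 → r_n = 52.5 kips.
Interior bolts: l_c = 4.5 − 1.25 = 3.25 in → 1.2 × 3.25 × 0.625 × 70 = 170.6 → r_n = 118.1 kips.
R_n = 1 × 52.5 + 3 × 118.1 = 406.9 kips.
Design strength φR_n = 0.75 × 406.9 = 305 kips.

305 kips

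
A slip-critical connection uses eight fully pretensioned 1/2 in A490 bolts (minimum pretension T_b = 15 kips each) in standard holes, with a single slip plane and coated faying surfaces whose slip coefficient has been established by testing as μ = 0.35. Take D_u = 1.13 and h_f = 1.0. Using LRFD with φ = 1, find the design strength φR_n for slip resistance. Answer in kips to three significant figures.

47.5 kips

R_n = μ · D_u · h_f · T_b · n_s · n_b = 0.35 × 1.13 × 1.0 × 15 × 1 × 8 = 47.46 kips.
Design strength φR_n = 1 × 47.46 = 47.5 kips.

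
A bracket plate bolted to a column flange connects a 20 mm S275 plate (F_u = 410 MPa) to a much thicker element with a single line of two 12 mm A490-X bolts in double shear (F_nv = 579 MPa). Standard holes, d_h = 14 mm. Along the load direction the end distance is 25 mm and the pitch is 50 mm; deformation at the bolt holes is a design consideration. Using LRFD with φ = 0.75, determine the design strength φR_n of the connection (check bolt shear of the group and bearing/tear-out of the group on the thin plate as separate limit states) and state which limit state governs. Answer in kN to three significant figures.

Bolt shear: A_b = π·12²/4 = 113.1 mm²; R_n = 579 × 113.1 × 2 × 2 / 1000 = 261.9 kN → 0.75 × 261.9 = 196 kN.
Bearing (1.2 l_c t F_u ≤ 2.4 d t F_u): upper limit = 2.4·12·20·410 / 1000 = 236.2 kN.
  Edge l_c = 25 − 14/2 = 18 → r_n = 177.1 kN; interior l_c = 50 − 14 = 36 → r_n = 236.2 kN.
  R_n,bearing = 1·177.1 + 1·236.2 = 413.3 kN → 0.75 × 413.3 = 310 kN.
Bolt shear governs: 196 kN.

196 kN (bolt shear governs)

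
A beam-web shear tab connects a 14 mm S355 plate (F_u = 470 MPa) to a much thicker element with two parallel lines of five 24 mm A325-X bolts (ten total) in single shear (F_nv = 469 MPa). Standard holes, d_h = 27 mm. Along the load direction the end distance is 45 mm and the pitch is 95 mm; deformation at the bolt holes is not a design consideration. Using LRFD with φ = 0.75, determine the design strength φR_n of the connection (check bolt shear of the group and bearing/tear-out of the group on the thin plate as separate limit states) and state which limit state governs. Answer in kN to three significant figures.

1590 kN (bolt shear governs)

Bolt shear: A_b = π·24²/4 = 452.4 mm²; R_n = 469 × 452.4 × 10 × 1 / 1000 = 2122 kN → 0.75 × 2122 = 1590 kN.
Bearing (1.5 l_c t F_u ≤ 3.0 d t F_u): upper limit = 3.0·24·14·470 / 1000 = 473.8 kN.
  Edge l_c = 45 − 27/2 = 31.5 → r_n = 310.9 kN; interior l_c = 95 − 27 = 68 → r_n = 473.8 kN.
  R_n,bearing = 2·310.9 + 8·473.8 = 4412 kN → 0.75 × 4412 = 3310 kN.
Bolt shear governs: 1590 kN.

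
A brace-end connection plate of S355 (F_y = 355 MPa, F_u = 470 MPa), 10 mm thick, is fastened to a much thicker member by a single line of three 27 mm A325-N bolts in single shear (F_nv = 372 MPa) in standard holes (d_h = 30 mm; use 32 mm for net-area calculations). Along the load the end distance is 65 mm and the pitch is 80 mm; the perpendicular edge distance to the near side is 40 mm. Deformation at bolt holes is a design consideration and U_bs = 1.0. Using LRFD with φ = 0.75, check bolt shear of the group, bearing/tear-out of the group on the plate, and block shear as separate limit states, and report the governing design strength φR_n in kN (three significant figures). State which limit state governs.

Bolt shear: A_b = π·27²/4 = 572.6 mm²; R_n = 372 × 572.6 × 3 × 1 / 1000 = 639 kN → 0.75 × 639 = 479 kN.
Bearing: edge l_c = 50, r_n = 282 kN; interior l_c = 50, r_n = 282 kN; R_n = 282 + 2·282 = 846 kN → 634 kN.
Block shear: A_gv = 2250, A_nv = 1450, A_nt = 240 mm²; R_n = min(0.6F_uA_nv, 0.6F_yA_gv) + U_bs·F_u·A_nt = 521.7 kN → 391 kN.
Block shear governs: 391 kN.

391 kN (block shear governs)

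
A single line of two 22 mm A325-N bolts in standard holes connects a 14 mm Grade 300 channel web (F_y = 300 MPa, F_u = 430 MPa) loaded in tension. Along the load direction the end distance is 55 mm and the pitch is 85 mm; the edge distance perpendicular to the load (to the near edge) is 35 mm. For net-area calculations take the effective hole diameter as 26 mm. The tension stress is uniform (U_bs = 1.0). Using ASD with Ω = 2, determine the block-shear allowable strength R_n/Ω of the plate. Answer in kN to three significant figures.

Shear plane L_v = 55 + 1·85 = 140 mm; A_gv = 140 × 14 = 1960 mm².
A_nv = (140 − 1.5·26) × 14 = 1414 mm².
A_nt = (35 − 0.5·26) × 14 = 308 mm².
0.6 F_u A_nv = 364.8 kN; 0.6 F_y A_gv = 352.8 kN → shear yielding governs the shear term.
R_n = 352.8 + 1.0 × 430 × 308 / 1000 = 485.2 kN.
Allowable strength R_n/Ω = 485.2 / 2 = 243 kN.

243 kN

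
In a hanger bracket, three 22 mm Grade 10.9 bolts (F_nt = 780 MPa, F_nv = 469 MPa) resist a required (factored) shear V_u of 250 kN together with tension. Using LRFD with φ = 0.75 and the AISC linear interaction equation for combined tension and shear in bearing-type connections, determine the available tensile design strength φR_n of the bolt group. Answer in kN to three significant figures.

A_b = π·22²/4 = 380.1 mm²; f_rv = 250 × 1000 / (3 × 380.1) = 219.2 MPa.
F'_nt = 1.3 F_nt − (F_nt / φF_nv) f_rv = 1.3·780 − (780/(0.75·469))·219.2 = 527.9 MPa, capped at F_nt → F'_nt = 527.9 MPa.
R_n = F'_nt · A_b · n = 527.9 × 380.1 × 3 / 1000 = 602 kN.
Design strength φR_n = 0.75 × 602 = 451 kN.

451 kN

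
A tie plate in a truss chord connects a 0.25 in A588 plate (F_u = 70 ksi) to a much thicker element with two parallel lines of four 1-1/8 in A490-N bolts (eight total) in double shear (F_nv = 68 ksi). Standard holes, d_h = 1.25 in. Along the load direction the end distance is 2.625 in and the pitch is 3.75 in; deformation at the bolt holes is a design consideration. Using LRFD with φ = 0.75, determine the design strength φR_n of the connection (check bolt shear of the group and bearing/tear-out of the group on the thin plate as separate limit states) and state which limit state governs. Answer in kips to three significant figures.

276 kips (bearing governs)

Bolt shear: A_b = π·1.125²/4 = 0.994 in²; R_n = 68 × 0.994 × 8 × 2 = 1081 kips → 0.75 × 1081 = 811 kips.
Bearing (1.2 l_c t F_u ≤ 2.4 d t F_u): upper limit = 2.4·1.125·0.25·70 = 47.25 kips.
  Edge l_c = 2.625 − 1.25/2 = 2 → r_n = 42 kips; interior l_c = 3.75 − 1.25 = 2.5 → r_n = 47.25 kips.
  R_n,bearing = 2·42 + 6·47.25 = 367.5 kips → 0.75 × 367.5 = 276 kips.
Bearing governs: 276 kips.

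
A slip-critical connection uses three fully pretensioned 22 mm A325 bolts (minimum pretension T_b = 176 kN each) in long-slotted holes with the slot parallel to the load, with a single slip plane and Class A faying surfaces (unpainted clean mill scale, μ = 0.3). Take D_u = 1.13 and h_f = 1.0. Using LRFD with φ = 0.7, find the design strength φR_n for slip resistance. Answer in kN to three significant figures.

125 kN

R_n = μ · D_u · h_f · T_b · n_s · n_b = 0.3 × 1.13 × 1.0 × 176 × 1 × 3 = 179 kN.
Design strength φR_n = 0.7 × 179 = 125 kN.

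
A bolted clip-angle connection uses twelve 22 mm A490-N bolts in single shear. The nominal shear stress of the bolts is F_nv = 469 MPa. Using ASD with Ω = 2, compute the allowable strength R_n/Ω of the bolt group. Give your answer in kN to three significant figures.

1070 kN

A_b = π × 22² / 4 = 380.1 mm².
R_n = F_nv · A_b · n · n_s = 469 × 380.1 × 12 × 1 / 1000 = 2139 kN.
Allowable strength R_n/Ω = 2139 / 2 = 1070 kN.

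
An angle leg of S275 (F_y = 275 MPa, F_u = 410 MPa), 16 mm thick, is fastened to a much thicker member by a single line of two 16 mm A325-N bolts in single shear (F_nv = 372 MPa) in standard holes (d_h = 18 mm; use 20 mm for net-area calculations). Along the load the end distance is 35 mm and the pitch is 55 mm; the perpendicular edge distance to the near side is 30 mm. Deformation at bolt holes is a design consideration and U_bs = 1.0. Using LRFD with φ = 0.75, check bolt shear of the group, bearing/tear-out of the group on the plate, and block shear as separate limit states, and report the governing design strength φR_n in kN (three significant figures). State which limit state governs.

Bolt shear: A_b = π·16²/4 = 201.1 mm²; R_n = 372 × 201.1 × 2 × 1 / 1000 = 149.6 kN → 0.75 × 149.6 = 112 kN.
Bearing: edge l_c = 26, r_n = 204.7 kN; interior l_c = 37, r_n = 251.9 kN; R_n = 204.7 + 1·251.9 = 456.6 kN → 342 kN.
Block shear: A_gv = 1440, A_nv = 960, A_nt = 320 mm²; R_n = min(0.6F_uA_nv, 0.6F_yA_gv) + U_bs·F_u·A_nt = 367.4 kN → 276 kN.
Bolt shear governs: 112 kN.

112 kN (bolt shear governs)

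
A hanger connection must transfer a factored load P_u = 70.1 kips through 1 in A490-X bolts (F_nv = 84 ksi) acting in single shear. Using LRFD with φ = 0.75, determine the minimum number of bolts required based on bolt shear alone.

A_b = π·1²/4 = 0.7854 in².
Per-bolt design strength φR_n = 0.75 × 84 × 0.7854 × 1 = 49.48 kips.
n ≥ 70.1 / 49.48 = 1.417 → use 2 bolts.

2 bolts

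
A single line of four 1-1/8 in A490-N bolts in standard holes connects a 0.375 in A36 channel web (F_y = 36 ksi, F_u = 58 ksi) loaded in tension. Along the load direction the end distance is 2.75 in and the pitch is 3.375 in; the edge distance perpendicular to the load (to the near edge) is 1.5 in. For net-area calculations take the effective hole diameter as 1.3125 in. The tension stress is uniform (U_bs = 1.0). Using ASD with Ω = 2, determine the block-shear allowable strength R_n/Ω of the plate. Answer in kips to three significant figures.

Shear plane L_v = 2.75 + 3·3.375 = 12.88 in; A_gv = 12.88 × 0.375 = 4.828 in².
A_nv = (12.88 − 3.5·1.3125) × 0.375 = 3.105 in².
A_nt = (1.5 − 0.5·1.3125) × 0.375 = 0.3164 in².
0.6 F_u A_nv = 108.1 kips; 0.6 F_y A_gv = 104.3 kips → shear yielding governs the shear term.
R_n = 104.3 + 1.0 × 58 × 0.3164 = 122.6 kips.
Allowable strength R_n/Ω = 122.6 / 2 = 61.3 kips.

61.3 kips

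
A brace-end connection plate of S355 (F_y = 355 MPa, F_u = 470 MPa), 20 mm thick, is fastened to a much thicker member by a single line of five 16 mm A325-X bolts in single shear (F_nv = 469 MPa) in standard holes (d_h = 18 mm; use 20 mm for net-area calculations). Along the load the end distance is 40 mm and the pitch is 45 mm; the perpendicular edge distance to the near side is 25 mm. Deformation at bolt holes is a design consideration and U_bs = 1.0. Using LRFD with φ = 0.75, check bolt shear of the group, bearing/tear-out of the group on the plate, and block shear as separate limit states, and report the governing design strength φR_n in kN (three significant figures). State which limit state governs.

354 kN (bolt shear governs)

Bolt shear: A_b = π·16²/4 = 201.1 mm²; R_n = 469 × 201.1 × 5 × 1 / 1000 = 471.5 kN → 0.75 × 471.5 = 354 kN.
Bearing: edge l_c = 31, r_n = 349.7 kN; interior l_c = 27, r_n = 304.6 kN; R_n = 349.7 + 4·304.6 = 1568 kN → 1180 kN.
Block shear: A_gv = 4400, A_nv = 2600, A_nt = 300 mm²; R_n = min(0.6F_uA_nv, 0.6F_yA_gv) + U_bs·F_u·A_nt = 874.2 kN → 656 kN.
Bolt shear governs: 354 kN.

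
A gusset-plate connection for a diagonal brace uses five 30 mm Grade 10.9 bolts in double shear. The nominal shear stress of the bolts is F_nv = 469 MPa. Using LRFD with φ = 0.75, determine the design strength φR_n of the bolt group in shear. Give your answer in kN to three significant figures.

A_b = π × 30² / 4 = 706.9 mm².
R_n = F_nv · A_b · n · n_s = 469 × 706.9 × 5 × 2 / 1000 = 3315 kN.
Design strength φR_n = 0.75 × 3315 = 2490 kN.

2490 kN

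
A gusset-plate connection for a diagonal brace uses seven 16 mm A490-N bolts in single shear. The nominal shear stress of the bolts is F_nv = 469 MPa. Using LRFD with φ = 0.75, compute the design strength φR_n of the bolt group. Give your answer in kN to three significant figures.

A_b = π × 16² / 4 = 201.1 mm².
R_n = F_nv · A_b · n · n_s = 469 × 201.1 × 7 × 1 / 1000 = 660.1 kN.
Design strength φR_n = 0.75 × 660.1 = 495 kN.

495 kN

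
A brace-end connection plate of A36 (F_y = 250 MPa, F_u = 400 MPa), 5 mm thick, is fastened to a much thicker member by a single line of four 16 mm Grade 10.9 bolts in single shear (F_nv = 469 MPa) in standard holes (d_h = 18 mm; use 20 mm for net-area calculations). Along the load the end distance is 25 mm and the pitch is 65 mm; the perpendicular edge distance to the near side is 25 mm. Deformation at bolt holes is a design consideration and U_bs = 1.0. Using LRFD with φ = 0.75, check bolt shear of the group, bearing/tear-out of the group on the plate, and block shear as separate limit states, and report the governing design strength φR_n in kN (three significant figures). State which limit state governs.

146 kN (block shear governs)

Bolt shear: A_b = π·16²/4 = 201.1 mm²; R_n = 469 × 201.1 × 4 × 1 / 1000 = 377.2 kN → 0.75 × 377.2 = 283 kN.
Bearing: edge l_c = 16, r_n = 38.4 kN; interior l_c = 47, r_n = 76.8 kN; R_n = 38.4 + 3·76.8 = 268.8 kN → 202 kN.
Block shear: A_gv = 1100, A_nv = 750, A_nt = 75 mm²; R_n = min(0.6F_uA_nv, 0.6F_yA_gv) + U_bs·F_u·A_nt = 195 kN → 146 kN.
Block shear governs: 146 kN.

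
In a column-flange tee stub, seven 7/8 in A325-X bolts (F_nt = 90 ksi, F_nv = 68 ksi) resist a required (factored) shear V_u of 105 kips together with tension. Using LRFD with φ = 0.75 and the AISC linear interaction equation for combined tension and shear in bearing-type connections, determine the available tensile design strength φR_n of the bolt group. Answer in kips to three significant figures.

A_b = π·0.875²/4 = 0.6013 in²; f_rv = 105 / (7 × 0.6013) = 24.95 ksi.
F'_nt = 1.3 F_nt − (F_nt / φF_nv) f_rv = 1.3·90 − (90/(0.75·68))·24.95 = 72.98 ksi, capped at F_nt → F'_nt = 72.98 ksi.
R_n = F'_nt · A_b · n = 72.98 × 0.6013 × 7 = 307.2 kips.
Design strength φR_n = 0.75 × 307.2 = 230 kips.

230 kips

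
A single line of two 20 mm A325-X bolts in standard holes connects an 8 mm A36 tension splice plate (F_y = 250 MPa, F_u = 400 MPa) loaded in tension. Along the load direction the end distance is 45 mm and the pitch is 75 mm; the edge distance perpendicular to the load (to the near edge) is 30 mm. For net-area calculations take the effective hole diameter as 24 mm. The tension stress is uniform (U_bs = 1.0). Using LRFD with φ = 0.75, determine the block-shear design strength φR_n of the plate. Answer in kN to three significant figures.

151 kN

Shear plane L_v = 45 + 1·75 = 120 mm; A_gv = 120 × 8 = 960 mm².
A_nv = (120 − 1.5·24) × 8 = 672 mm².
A_nt = (30 − 0.5·24) × 8 = 144 mm².
0.6 F_u A_nv = 161.3 kN; 0.6 F_y A_gv = 144 kN → shear yielding governs the shear term.
R_n = 144 + 1.0 × 400 × 144 / 1000 = 201.6 kN.
Design strength φR_n = 0.75 × 201.6 = 151 kN.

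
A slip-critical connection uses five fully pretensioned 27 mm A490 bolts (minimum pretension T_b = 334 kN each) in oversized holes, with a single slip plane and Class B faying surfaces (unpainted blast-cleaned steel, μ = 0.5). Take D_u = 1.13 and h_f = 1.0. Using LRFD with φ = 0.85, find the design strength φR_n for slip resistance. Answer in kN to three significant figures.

R_n = μ · D_u · h_f · T_b · n_s · n_b = 0.5 × 1.13 × 1.0 × 334 × 1 × 5 = 943.5 kN.
Design strength φR_n = 0.85 × 943.5 = 802 kN.

802 kN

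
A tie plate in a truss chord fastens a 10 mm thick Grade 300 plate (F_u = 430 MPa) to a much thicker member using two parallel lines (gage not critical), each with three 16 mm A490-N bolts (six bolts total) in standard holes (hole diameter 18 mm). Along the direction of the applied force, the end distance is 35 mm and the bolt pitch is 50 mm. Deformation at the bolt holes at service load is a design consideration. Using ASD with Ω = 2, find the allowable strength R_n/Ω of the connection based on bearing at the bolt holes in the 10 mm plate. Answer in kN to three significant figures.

464 kN

Per bolt r_n = 1.2 l_c t F_u ≤ 2.4 d t F_u; upper limit = 2.4 × 16 × 10 × 430 / 1000 = 165.1 kN.
Edge bolt: l_c = 35 − 18/2 = 26 mm → 1.2 × 26 × 10 × 430 / 1000 = 134.2 → r_n = 134.2 kN.
Interior bolts: l_c = 50 − 18 = 32 mm → 1.2 × 32 × 10 × 430 / 1000 = 165.1 → r_n = 165.1 kN.
R_n = 2 × 134.2 + 4 × 165.1 = 928.8 kN.
Allowable strength R_n/Ω = 928.8 / 2 = 464 kN.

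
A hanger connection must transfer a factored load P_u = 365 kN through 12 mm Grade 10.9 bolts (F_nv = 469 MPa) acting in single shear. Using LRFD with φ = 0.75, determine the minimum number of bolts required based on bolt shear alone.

10 bolts

A_b = π·12²/4 = 113.1 mm².
Per-bolt design strength φR_n = 0.75 × 469 × 113.1 × 1 / 1000 = 39.78 kN.
n ≥ 365 / 39.78 = 9.175 → use 10 bolts.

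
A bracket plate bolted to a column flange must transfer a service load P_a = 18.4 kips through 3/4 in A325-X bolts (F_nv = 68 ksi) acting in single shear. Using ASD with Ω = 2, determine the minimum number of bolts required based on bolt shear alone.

A_b = π·0.75²/4 = 0.4418 in².
Per-bolt allowable strength R_n/Ω = 68 × 0.4418 × 1 / 2 = 15.02 kips.
n ≥ 18.4 / 15.02 = 1.225 → use 2 bolts.

2 bolts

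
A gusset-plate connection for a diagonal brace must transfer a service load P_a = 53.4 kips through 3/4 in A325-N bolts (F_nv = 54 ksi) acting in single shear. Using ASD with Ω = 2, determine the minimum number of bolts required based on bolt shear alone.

5 bolts

A_b = π·0.75²/4 = 0.4418 in².
Per-bolt allowable strength R_n/Ω = 54 × 0.4418 × 1 / 2 = 11.93 kips.
n ≥ 53.4 / 11.93 = 4.477 → use 5 bolts.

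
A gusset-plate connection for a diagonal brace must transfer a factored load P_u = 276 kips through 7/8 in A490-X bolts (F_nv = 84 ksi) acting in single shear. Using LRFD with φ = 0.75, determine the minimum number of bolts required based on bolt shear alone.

A_b = π·0.875²/4 = 0.6013 in².
Per-bolt design strength φR_n = 0.75 × 84 × 0.6013 × 1 = 37.88 kips.
n ≥ 276 / 37.88 = 7.286 → use 8 bolts.

8 bolts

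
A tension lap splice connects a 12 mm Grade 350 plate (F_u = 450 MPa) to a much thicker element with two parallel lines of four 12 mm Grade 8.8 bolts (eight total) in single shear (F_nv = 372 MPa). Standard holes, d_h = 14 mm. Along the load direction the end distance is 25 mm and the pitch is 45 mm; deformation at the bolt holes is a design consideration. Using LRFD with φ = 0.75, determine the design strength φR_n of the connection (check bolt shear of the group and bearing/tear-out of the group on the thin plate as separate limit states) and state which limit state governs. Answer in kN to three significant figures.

252 kN (bolt shear governs)

Bolt shear: A_b = π·12²/4 = 113.1 mm²; R_n = 372 × 113.1 × 8 × 1 / 1000 = 336.6 kN → 0.75 × 336.6 = 252 kN.
Bearing (1.2 l_c t F_u ≤ 2.4 d t F_u): upper limit = 2.4·12·12·450 / 1000 = 155.5 kN.
  Edge l_c = 25 − 14/2 = 18 → r_n = 116.6 kN; interior l_c = 45 − 14 = 31 → r_n = 155.5 kN.
  R_n,bearing = 2·116.6 + 6·155.5 = 1166 kN → 0.75 × 1166 = 875 kN.
Bolt shear governs: 252 kN.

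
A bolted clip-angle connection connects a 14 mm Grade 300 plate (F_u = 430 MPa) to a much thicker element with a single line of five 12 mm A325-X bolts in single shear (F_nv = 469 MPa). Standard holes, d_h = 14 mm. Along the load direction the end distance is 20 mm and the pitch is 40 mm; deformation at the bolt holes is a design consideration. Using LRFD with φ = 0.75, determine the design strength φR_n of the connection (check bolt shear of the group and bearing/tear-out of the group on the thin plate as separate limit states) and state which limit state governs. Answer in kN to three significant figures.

199 kN (bolt shear governs)

Bolt shear: A_b = π·12²/4 = 113.1 mm²; R_n = 469 × 113.1 × 5 × 1 / 1000 = 265.2 kN → 0.75 × 265.2 = 199 kN.
Bearing (1.2 l_c t F_u ≤ 2.4 d t F_u): upper limit = 2.4·12·14·430 / 1000 = 173.4 kN.
  Edge l_c = 20 − 14/2 = 13 → r_n = 93.91 kN; interior l_c = 40 − 14 = 26 → r_n = 173.4 kN.
  R_n,bearing = 1·93.91 + 4·173.4 = 787.4 kN → 0.75 × 787.4 = 591 kN.
Bolt shear governs: 199 kN.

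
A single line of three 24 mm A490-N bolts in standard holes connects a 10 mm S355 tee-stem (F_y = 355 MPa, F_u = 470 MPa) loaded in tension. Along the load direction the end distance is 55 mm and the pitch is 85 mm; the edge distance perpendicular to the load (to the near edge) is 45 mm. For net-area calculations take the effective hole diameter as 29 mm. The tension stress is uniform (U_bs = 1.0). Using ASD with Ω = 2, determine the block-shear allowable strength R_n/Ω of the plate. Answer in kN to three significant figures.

287 kN

Shear plane L_v = 55 + 2·85 = 225 mm; A_gv = 225 × 10 = 2250 mm².
A_nv = (225 − 2.5·29) × 10 = 1525 mm².
A_nt = (45 − 0.5·29) × 10 = 305 mm².
0.6 F_u A_nv = 430.1 kN; 0.6 F_y A_gv = 479.2 kN → shear rupture governs the shear term.
R_n = 430.1 + 1.0 × 470 × 305 / 1000 = 573.4 kN.
Allowable strength R_n/Ω = 573.4 / 2 = 287 kN.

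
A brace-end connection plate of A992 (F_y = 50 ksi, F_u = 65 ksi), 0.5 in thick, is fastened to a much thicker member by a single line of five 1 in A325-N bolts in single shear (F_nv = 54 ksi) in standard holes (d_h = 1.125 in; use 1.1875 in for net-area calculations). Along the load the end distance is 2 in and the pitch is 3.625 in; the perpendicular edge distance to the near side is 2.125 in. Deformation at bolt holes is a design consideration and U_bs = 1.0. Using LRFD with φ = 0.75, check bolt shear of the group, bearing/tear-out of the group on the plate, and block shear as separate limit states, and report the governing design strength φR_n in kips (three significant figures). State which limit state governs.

Bolt shear: A_b = π·1²/4 = 0.7854 in²; R_n = 54 × 0.7854 × 5 × 1 = 212.1 kips → 0.75 × 212.1 = 159 kips.
Bearing: edge l_c = 1.438, r_n = 56.06 kips; interior l_c = 2.5, r_n = 78 kips; R_n = 56.06 + 4·78 = 368.1 kips → 276 kips.
Block shear: A_gv = 8.25, A_nv = 5.578, A_nt = 0.7656 in²; R_n = min(0.6F_uA_nv, 0.6F_yA_gv) + U_bs·F_u·A_nt = 267.3 kips → 200 kips.
Bolt shear governs: 159 kips.

159 kips (bolt shear governs)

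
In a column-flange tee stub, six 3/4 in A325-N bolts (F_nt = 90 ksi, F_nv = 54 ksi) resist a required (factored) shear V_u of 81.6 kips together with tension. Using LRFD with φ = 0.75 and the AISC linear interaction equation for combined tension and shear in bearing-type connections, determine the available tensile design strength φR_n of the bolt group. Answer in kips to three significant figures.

A_b = π·0.75²/4 = 0.4418 in²; f_rv = 81.6 / (6 × 0.4418) = 30.78 ksi.
F'_nt = 1.3 F_nt − (F_nt / φF_nv) f_rv = 1.3·90 − (90/(0.75·54))·30.78 = 48.59 ksi, capped at F_nt → F'_nt = 48.59 ksi.
R_n = F'_nt · A_b · n = 48.59 × 0.4418 × 6 = 128.8 kips.
Design strength φR_n = 0.75 × 128.8 = 96.6 kips.

96.6 kips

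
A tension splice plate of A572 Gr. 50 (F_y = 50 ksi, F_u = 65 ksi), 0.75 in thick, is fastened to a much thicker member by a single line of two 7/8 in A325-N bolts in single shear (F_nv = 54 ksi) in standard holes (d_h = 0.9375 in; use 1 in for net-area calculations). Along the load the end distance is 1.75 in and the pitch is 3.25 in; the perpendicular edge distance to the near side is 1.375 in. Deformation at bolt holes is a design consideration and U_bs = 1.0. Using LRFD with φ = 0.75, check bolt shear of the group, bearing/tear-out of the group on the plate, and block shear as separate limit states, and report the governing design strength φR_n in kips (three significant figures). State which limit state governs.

48.7 kips (bolt shear governs)

Bolt shear: A_b = π·0.875²/4 = 0.6013 in²; R_n = 54 × 0.6013 × 2 × 1 = 64.94 kips → 0.75 × 64.94 = 48.7 kips.
Bearing: edge l_c = 1.281, r_n = 74.95 kips; interior l_c = 2.312, r_n = 102.4 kips; R_n = 74.95 + 1·102.4 = 177.3 kips → 133 kips.
Block shear: A_gv = 3.75, A_nv = 2.625, A_nt = 0.6562 in²; R_n = min(0.6F_uA_nv, 0.6F_yA_gv) + U_bs·F_u·A_nt = 145 kips → 109 kips.
Bolt shear governs: 48.7 kips.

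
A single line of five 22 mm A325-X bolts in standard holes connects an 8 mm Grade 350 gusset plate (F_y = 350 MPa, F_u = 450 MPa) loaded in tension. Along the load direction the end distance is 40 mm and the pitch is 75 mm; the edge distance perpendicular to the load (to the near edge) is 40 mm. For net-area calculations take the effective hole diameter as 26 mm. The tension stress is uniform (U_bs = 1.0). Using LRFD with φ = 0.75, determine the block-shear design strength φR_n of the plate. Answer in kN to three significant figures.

Shear plane L_v = 40 + 4·75 = 340 mm; A_gv = 340 × 8 = 2720 mm².
A_nv = (340 − 4.5·26) × 8 = 1784 mm².
A_nt = (40 − 0.5·26) × 8 = 216 mm².
0.6 F_u A_nv = 481.7 kN; 0.6 F_y A_gv = 571.2 kN → shear rupture governs the shear term.
R_n = 481.7 + 1.0 × 450 × 216 / 1000 = 578.9 kN.
Design strength φR_n = 0.75 × 578.9 = 434 kN.

434 kN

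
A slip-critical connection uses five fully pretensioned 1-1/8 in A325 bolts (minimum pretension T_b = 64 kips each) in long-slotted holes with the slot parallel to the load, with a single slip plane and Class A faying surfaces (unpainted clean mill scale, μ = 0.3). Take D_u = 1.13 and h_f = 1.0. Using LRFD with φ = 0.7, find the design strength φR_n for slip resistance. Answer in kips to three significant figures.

R_n = μ · D_u · h_f · T_b · n_s · n_b = 0.3 × 1.13 × 1.0 × 64 × 1 × 5 = 108.5 kips.
Design strength φR_n = 0.7 × 108.5 = 75.9 kips.

75.9 kips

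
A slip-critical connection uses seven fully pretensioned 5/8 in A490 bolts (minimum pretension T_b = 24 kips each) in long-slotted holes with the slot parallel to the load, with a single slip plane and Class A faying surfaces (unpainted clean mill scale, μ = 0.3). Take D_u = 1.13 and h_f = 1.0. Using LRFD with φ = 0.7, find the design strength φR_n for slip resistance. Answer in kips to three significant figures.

39.9 kips

R_n = μ · D_u · h_f · T_b · n_s · n_b = 0.3 × 1.13 × 1.0 × 24 × 1 × 7 = 56.95 kips.
Design strength φR_n = 0.7 × 56.95 = 39.9 kips.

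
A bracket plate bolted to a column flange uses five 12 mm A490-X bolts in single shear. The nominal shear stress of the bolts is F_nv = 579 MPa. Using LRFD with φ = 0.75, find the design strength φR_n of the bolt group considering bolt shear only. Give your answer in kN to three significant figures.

A_b = π × 12² / 4 = 113.1 mm².
R_n = F_nv · A_b · n · n_s = 579 × 113.1 × 5 × 1 / 1000 = 327.4 kN.
Design strength φR_n = 0.75 × 327.4 = 246 kN.

246 kN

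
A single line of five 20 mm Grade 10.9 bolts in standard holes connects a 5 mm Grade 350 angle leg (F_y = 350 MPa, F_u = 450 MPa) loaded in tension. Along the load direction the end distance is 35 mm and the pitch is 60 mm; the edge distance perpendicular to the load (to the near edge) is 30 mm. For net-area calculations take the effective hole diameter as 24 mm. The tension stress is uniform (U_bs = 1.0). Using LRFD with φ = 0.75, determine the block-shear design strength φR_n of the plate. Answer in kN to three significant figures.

Shear plane L_v = 35 + 4·60 = 275 mm; A_gv = 275 × 5 = 1375 mm².
A_nv = (275 − 4.5·24) × 5 = 835 mm².
A_nt = (30 − 0.5·24) × 5 = 90 mm².
0.6 F_u A_nv = 225.5 kN; 0.6 F_y A_gv = 288.8 kN → shear rupture governs the shear term.
R_n = 225.5 + 1.0 × 450 × 90 / 1000 = 266 kN.
Design strength φR_n = 0.75 × 266 = 199 kN.

199 kN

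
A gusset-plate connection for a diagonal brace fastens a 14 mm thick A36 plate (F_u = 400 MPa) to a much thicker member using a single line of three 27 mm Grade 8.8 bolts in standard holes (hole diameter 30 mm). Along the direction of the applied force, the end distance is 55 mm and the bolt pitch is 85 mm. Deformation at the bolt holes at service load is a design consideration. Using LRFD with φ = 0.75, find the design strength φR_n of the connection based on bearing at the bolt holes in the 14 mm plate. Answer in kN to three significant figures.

746 kN

Per bolt r_n = 1.2 l_c t F_u ≤ 2.4 d t F_u; upper limit = 2.4 × 27 × 14 × 400 / 1000 = 362.9 kN.
Edge bolt: l_c = 55 − 30/2 = 40 mm → 1.2 × 40 × 14 × 400 / 1000 = 268.8 → r_n = 268.8 kN.
Interior bolts: l_c = 85 − 30 = 55 mm → 1.2 × 55 × 14 × 400 / 1000 = 369.6 → r_n = 362.9 kN.
R_n = 1 × 268.8 + 2 × 362.9 = 994.6 kN.
Design strength φR_n = 0.75 × 994.6 = 746 kN.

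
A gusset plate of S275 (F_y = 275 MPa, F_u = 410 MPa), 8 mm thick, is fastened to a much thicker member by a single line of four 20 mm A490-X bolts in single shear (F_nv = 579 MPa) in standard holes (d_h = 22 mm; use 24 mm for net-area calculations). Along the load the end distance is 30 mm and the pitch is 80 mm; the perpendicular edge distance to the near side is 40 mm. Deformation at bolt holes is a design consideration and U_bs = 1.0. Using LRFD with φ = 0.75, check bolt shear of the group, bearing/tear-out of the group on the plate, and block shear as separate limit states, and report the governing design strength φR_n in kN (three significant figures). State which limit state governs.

336 kN (block shear governs)

Bolt shear: A_b = π·20²/4 = 314.2 mm²; R_n = 579 × 314.2 × 4 × 1 / 1000 = 727.6 kN → 0.75 × 727.6 = 546 kN.
Bearing: edge l_c = 19, r_n = 74.78 kN; interior l_c = 58, r_n = 157.4 kN; R_n = 74.78 + 3·157.4 = 547.1 kN → 410 kN.
Block shear: A_gv = 2160, A_nv = 1488, A_nt = 224 mm²; R_n = min(0.6F_uA_nv, 0.6F_yA_gv) + U_bs·F_u·A_nt = 448.2 kN → 336 kN.
Block shear governs: 336 kN.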